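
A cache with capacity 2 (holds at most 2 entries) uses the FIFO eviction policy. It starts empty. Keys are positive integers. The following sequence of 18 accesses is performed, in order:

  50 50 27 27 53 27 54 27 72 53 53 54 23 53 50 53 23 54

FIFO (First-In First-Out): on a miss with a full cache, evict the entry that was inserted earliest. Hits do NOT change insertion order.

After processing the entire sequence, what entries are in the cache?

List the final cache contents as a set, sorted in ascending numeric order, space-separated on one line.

FIFO simulation (capacity=2):
  1. access 50: MISS. Cache (old->new): [50]
  2. access 50: HIT. Cache (old->new): [50]
  3. access 27: MISS. Cache (old->new): [50 27]
  4. access 27: HIT. Cache (old->new): [50 27]
  5. access 53: MISS, evict 50. Cache (old->new): [27 53]
  6. access 27: HIT. Cache (old->new): [27 53]
  7. access 54: MISS, evict 27. Cache (old->new): [53 54]
  8. access 27: MISS, evict 53. Cache (old->new): [54 27]
  9. access 72: MISS, evict 54. Cache (old->new): [27 72]
  10. access 53: MISS, evict 27. Cache (old->new): [72 53]
  11. access 53: HIT. Cache (old->new): [72 53]
  12. access 54: MISS, evict 72. Cache (old->new): [53 54]
  13. access 23: MISS, evict 53. Cache (old->new): [54 23]
  14. access 53: MISS, evict 54. Cache (old->new): [23 53]
  15. access 50: MISS, evict 23. Cache (old->new): [53 50]
  16. access 53: HIT. Cache (old->new): [53 50]
  17. access 23: MISS, evict 53. Cache (old->new): [50 23]
  18. access 54: MISS, evict 50. Cache (old->new): [23 54]
Total: 5 hits, 13 misses, 11 evictions

Answer: 23 54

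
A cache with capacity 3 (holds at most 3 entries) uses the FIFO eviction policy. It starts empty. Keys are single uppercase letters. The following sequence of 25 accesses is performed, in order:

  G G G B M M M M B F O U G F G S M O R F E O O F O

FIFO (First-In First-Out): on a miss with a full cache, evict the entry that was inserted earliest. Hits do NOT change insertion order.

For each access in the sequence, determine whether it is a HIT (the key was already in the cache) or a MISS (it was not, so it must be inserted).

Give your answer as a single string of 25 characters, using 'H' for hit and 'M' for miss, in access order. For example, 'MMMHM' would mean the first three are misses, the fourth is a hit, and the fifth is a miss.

FIFO simulation (capacity=3):
  1. access G: MISS. Cache (old->new): [G]
  2. access G: HIT. Cache (old->new): [G]
  3. access G: HIT. Cache (old->new): [G]
  4. access B: MISS. Cache (old->new): [G B]
  5. access M: MISS. Cache (old->new): [G B M]
  6. access M: HIT. Cache (old->new): [G B M]
  7. access M: HIT. Cache (old->new): [G B M]
  8. access M: HIT. Cache (old->new): [G B M]
  9. access B: HIT. Cache (old->new): [G B M]
  10. access F: MISS, evict G. Cache (old->new): [B M F]
  11. access O: MISS, evict B. Cache (old->new): [M F O]
  12. access U: MISS, evict M. Cache (old->new): [F O U]
  13. access G: MISS, evict F. Cache (old->new): [O U G]
  14. access F: MISS, evict O. Cache (old->new): [U G F]
  15. access G: HIT. Cache (old->new): [U G F]
  16. access S: MISS, evict U. Cache (old->new): [G F S]
  17. access M: MISS, evict G. Cache (old->new): [F S M]
  18. access O: MISS, evict F. Cache (old->new): [S M O]
  19. access R: MISS, evict S. Cache (old->new): [M O R]
  20. access F: MISS, evict M. Cache (old->new): [O R F]
  21. access E: MISS, evict O. Cache (old->new): [R F E]
  22. access O: MISS, evict R. Cache (old->new): [F E O]
  23. access O: HIT. Cache (old->new): [F E O]
  24. access F: HIT. Cache (old->new): [F E O]
  25. access O: HIT. Cache (old->new): [F E O]
Total: 10 hits, 15 misses, 12 evictions

Answer: MHHMMHHHHMMMMMHMMMMMMMHHH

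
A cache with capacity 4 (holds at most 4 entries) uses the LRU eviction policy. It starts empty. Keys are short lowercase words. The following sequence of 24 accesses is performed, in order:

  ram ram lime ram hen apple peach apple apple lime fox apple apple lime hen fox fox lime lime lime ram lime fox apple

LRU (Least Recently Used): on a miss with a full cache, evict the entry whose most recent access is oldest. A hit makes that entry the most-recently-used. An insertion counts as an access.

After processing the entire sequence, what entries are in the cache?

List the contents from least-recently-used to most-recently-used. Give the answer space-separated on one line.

Answer: ram lime fox apple

Derivation:
LRU simulation (capacity=4):
  1. access ram: MISS. Cache (LRU->MRU): [ram]
  2. access ram: HIT. Cache (LRU->MRU): [ram]
  3. access lime: MISS. Cache (LRU->MRU): [ram lime]
  4. access ram: HIT. Cache (LRU->MRU): [lime ram]
  5. access hen: MISS. Cache (LRU->MRU): [lime ram hen]
  6. access apple: MISS. Cache (LRU->MRU): [lime ram hen apple]
  7. access peach: MISS, evict lime. Cache (LRU->MRU): [ram hen apple peach]
  8. access apple: HIT. Cache (LRU->MRU): [ram hen peach apple]
  9. access apple: HIT. Cache (LRU->MRU): [ram hen peach apple]
  10. access lime: MISS, evict ram. Cache (LRU->MRU): [hen peach apple lime]
  11. access fox: MISS, evict hen. Cache (LRU->MRU): [peach apple lime fox]
  12. access apple: HIT. Cache (LRU->MRU): [peach lime fox apple]
  13. access apple: HIT. Cache (LRU->MRU): [peach lime fox apple]
  14. access lime: HIT. Cache (LRU->MRU): [peach fox apple lime]
  15. access hen: MISS, evict peach. Cache (LRU->MRU): [fox apple lime hen]
  16. access fox: HIT. Cache (LRU->MRU): [apple lime hen fox]
  17. access fox: HIT. Cache (LRU->MRU): [apple lime hen fox]
  18. access lime: HIT. Cache (LRU->MRU): [apple hen fox lime]
  19. access lime: HIT. Cache (LRU->MRU): [apple hen fox lime]
  20. access lime: HIT. Cache (LRU->MRU): [apple hen fox lime]
  21. access ram: MISS, evict apple. Cache (LRU->MRU): [hen fox lime ram]
  22. access lime: HIT. Cache (LRU->MRU): [hen fox ram lime]
  23. access fox: HIT. Cache (LRU->MRU): [hen ram lime fox]
  24. access apple: MISS, evict hen. Cache (LRU->MRU): [ram lime fox apple]
Total: 14 hits, 10 misses, 6 evictions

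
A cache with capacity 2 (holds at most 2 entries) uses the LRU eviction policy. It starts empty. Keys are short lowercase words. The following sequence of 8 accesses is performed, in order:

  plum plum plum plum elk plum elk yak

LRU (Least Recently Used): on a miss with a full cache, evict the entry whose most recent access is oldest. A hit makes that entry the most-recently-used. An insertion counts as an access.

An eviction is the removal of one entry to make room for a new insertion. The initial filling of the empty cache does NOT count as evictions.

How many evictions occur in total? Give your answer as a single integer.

Answer: 1

Derivation:
LRU simulation (capacity=2):
  1. access plum: MISS. Cache (LRU->MRU): [plum]
  2. access plum: HIT. Cache (LRU->MRU): [plum]
  3. access plum: HIT. Cache (LRU->MRU): [plum]
  4. access plum: HIT. Cache (LRU->MRU): [plum]
  5. access elk: MISS. Cache (LRU->MRU): [plum elk]
  6. access plum: HIT. Cache (LRU->MRU): [elk plum]
  7. access elk: HIT. Cache (LRU->MRU): [plum elk]
  8. access yak: MISS, evict plum. Cache (LRU->MRU): [elk yak]
Total: 5 hits, 3 misses, 1 evictions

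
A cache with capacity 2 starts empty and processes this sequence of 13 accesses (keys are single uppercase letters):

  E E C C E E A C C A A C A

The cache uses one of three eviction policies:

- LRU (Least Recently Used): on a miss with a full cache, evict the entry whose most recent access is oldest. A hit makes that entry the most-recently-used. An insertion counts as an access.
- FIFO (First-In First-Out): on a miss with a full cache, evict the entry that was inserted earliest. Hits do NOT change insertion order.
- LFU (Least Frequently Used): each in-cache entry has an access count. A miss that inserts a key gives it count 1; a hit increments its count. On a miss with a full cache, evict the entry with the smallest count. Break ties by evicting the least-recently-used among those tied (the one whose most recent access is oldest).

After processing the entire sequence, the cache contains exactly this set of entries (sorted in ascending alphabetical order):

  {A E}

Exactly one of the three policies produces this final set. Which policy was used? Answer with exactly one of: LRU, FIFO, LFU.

Answer: LFU

Derivation:
Simulating under each policy and comparing final sets:
  LRU: final set = {A C} -> differs
  FIFO: final set = {A C} -> differs
  LFU: final set = {A E} -> MATCHES target
Only LFU produces the target set.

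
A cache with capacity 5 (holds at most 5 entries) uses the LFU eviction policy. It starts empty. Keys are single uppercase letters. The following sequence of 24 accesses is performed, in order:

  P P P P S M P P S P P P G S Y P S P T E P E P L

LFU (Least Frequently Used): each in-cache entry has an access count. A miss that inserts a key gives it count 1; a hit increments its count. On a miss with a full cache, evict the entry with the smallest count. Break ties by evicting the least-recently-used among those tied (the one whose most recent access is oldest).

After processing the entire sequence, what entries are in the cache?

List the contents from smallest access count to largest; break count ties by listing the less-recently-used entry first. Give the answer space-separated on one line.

LFU simulation (capacity=5):
  1. access P: MISS. Cache: [P(c=1)]
  2. access P: HIT, count now 2. Cache: [P(c=2)]
  3. access P: HIT, count now 3. Cache: [P(c=3)]
  4. access P: HIT, count now 4. Cache: [P(c=4)]
  5. access S: MISS. Cache: [S(c=1) P(c=4)]
  6. access M: MISS. Cache: [S(c=1) M(c=1) P(c=4)]
  7. access P: HIT, count now 5. Cache: [S(c=1) M(c=1) P(c=5)]
  8. access P: HIT, count now 6. Cache: [S(c=1) M(c=1) P(c=6)]
  9. access S: HIT, count now 2. Cache: [M(c=1) S(c=2) P(c=6)]
  10. access P: HIT, count now 7. Cache: [M(c=1) S(c=2) P(c=7)]
  11. access P: HIT, count now 8. Cache: [M(c=1) S(c=2) P(c=8)]
  12. access P: HIT, count now 9. Cache: [M(c=1) S(c=2) P(c=9)]
  13. access G: MISS. Cache: [M(c=1) G(c=1) S(c=2) P(c=9)]
  14. access S: HIT, count now 3. Cache: [M(c=1) G(c=1) S(c=3) P(c=9)]
  15. access Y: MISS. Cache: [M(c=1) G(c=1) Y(c=1) S(c=3) P(c=9)]
  16. access P: HIT, count now 10. Cache: [M(c=1) G(c=1) Y(c=1) S(c=3) P(c=10)]
  17. access S: HIT, count now 4. Cache: [M(c=1) G(c=1) Y(c=1) S(c=4) P(c=10)]
  18. access P: HIT, count now 11. Cache: [M(c=1) G(c=1) Y(c=1) S(c=4) P(c=11)]
  19. access T: MISS, evict M(c=1). Cache: [G(c=1) Y(c=1) T(c=1) S(c=4) P(c=11)]
  20. access E: MISS, evict G(c=1). Cache: [Y(c=1) T(c=1) E(c=1) S(c=4) P(c=11)]
  21. access P: HIT, count now 12. Cache: [Y(c=1) T(c=1) E(c=1) S(c=4) P(c=12)]
  22. access E: HIT, count now 2. Cache: [Y(c=1) T(c=1) E(c=2) S(c=4) P(c=12)]
  23. access P: HIT, count now 13. Cache: [Y(c=1) T(c=1) E(c=2) S(c=4) P(c=13)]
  24. access L: MISS, evict Y(c=1). Cache: [T(c=1) L(c=1) E(c=2) S(c=4) P(c=13)]
Total: 16 hits, 8 misses, 3 evictions

Answer: T L E S P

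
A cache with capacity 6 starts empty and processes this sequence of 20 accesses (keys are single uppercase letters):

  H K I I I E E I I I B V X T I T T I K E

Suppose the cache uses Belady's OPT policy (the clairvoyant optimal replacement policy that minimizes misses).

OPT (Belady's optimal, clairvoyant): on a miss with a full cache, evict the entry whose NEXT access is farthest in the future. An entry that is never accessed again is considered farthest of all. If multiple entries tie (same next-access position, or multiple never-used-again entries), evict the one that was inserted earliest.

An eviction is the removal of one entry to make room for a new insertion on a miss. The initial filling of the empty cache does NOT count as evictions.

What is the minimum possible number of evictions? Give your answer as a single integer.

Answer: 2

Derivation:
OPT (Belady) simulation (capacity=6):
  1. access H: MISS. Cache: [H]
  2. access K: MISS. Cache: [H K]
  3. access I: MISS. Cache: [H K I]
  4. access I: HIT. Next use of I: step 5. Cache: [H K I]
  5. access I: HIT. Next use of I: step 8. Cache: [H K I]
  6. access E: MISS. Cache: [H K I E]
  7. access E: HIT. Next use of E: step 20. Cache: [H K I E]
  8. access I: HIT. Next use of I: step 9. Cache: [H K I E]
  9. access I: HIT. Next use of I: step 10. Cache: [H K I E]
  10. access I: HIT. Next use of I: step 15. Cache: [H K I E]
  11. access B: MISS. Cache: [H K I E B]
  12. access V: MISS. Cache: [H K I E B V]
  13. access X: MISS, evict H (next use: never). Cache: [K I E B V X]
  14. access T: MISS, evict B (next use: never). Cache: [K I E V X T]
  15. access I: HIT. Next use of I: step 18. Cache: [K I E V X T]
  16. access T: HIT. Next use of T: step 17. Cache: [K I E V X T]
  17. access T: HIT. Next use of T: never. Cache: [K I E V X T]
  18. access I: HIT. Next use of I: never. Cache: [K I E V X T]
  19. access K: HIT. Next use of K: never. Cache: [K I E V X T]
  20. access E: HIT. Next use of E: never. Cache: [K I E V X T]
Total: 12 hits, 8 misses, 2 evictions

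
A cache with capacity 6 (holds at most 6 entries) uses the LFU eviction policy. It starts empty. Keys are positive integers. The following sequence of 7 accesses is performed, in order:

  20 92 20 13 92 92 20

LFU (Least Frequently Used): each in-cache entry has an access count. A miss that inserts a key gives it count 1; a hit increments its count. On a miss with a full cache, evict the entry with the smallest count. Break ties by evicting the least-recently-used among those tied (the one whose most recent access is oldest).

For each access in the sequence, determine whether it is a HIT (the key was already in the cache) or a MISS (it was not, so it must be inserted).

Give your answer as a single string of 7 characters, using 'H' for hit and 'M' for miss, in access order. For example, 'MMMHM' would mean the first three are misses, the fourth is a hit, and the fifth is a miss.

Answer: MMHMHHH

Derivation:
LFU simulation (capacity=6):
  1. access 20: MISS. Cache: [20(c=1)]
  2. access 92: MISS. Cache: [20(c=1) 92(c=1)]
  3. access 20: HIT, count now 2. Cache: [92(c=1) 20(c=2)]
  4. access 13: MISS. Cache: [92(c=1) 13(c=1) 20(c=2)]
  5. access 92: HIT, count now 2. Cache: [13(c=1) 20(c=2) 92(c=2)]
  6. access 92: HIT, count now 3. Cache: [13(c=1) 20(c=2) 92(c=3)]
  7. access 20: HIT, count now 3. Cache: [13(c=1) 92(c=3) 20(c=3)]
Total: 4 hits, 3 misses, 0 evictions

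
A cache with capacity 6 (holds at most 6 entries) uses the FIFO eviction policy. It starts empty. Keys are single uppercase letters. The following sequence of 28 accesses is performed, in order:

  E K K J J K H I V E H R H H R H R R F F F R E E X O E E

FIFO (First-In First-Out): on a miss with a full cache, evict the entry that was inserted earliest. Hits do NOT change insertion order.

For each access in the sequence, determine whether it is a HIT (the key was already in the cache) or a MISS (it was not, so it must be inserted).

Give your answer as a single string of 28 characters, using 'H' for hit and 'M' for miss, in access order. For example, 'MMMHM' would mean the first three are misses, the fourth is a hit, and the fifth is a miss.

FIFO simulation (capacity=6):
  1. access E: MISS. Cache (old->new): [E]
  2. access K: MISS. Cache (old->new): [E K]
  3. access K: HIT. Cache (old->new): [E K]
  4. access J: MISS. Cache (old->new): [E K J]
  5. access J: HIT. Cache (old->new): [E K J]
  6. access K: HIT. Cache (old->new): [E K J]
  7. access H: MISS. Cache (old->new): [E K J H]
  8. access I: MISS. Cache (old->new): [E K J H I]
  9. access V: MISS. Cache (old->new): [E K J H I V]
  10. access E: HIT. Cache (old->new): [E K J H I V]
  11. access H: HIT. Cache (old->new): [E K J H I V]
  12. access R: MISS, evict E. Cache (old->new): [K J H I V R]
  13. access H: HIT. Cache (old->new): [K J H I V R]
  14. access H: HIT. Cache (old->new): [K J H I V R]
  15. access R: HIT. Cache (old->new): [K J H I V R]
  16. access H: HIT. Cache (old->new): [K J H I V R]
  17. access R: HIT. Cache (old->new): [K J H I V R]
  18. access R: HIT. Cache (old->new): [K J H I V R]
  19. access F: MISS, evict K. Cache (old->new): [J H I V R F]
  20. access F: HIT. Cache (old->new): [J H I V R F]
  21. access F: HIT. Cache (old->new): [J H I V R F]
  22. access R: HIT. Cache (old->new): [J H I V R F]
  23. access E: MISS, evict J. Cache (old->new): [H I V R F E]
  24. access E: HIT. Cache (old->new): [H I V R F E]
  25. access X: MISS, evict H. Cache (old->new): [I V R F E X]
  26. access O: MISS, evict I. Cache (old->new): [V R F E X O]
  27. access E: HIT. Cache (old->new): [V R F E X O]
  28. access E: HIT. Cache (old->new): [V R F E X O]
Total: 17 hits, 11 misses, 5 evictions

Answer: MMHMHHMMMHHMHHHHHHMHHHMHMMHH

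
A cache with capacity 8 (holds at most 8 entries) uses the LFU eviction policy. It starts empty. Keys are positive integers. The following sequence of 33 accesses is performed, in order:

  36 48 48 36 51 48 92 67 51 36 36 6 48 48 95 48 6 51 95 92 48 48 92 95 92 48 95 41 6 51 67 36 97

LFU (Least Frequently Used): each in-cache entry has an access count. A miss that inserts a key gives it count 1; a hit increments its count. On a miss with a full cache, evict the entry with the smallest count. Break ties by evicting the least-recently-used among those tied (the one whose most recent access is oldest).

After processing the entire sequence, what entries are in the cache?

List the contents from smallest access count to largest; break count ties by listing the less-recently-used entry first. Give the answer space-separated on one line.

LFU simulation (capacity=8):
  1. access 36: MISS. Cache: [36(c=1)]
  2. access 48: MISS. Cache: [36(c=1) 48(c=1)]
  3. access 48: HIT, count now 2. Cache: [36(c=1) 48(c=2)]
  4. access 36: HIT, count now 2. Cache: [48(c=2) 36(c=2)]
  5. access 51: MISS. Cache: [51(c=1) 48(c=2) 36(c=2)]
  6. access 48: HIT, count now 3. Cache: [51(c=1) 36(c=2) 48(c=3)]
  7. access 92: MISS. Cache: [51(c=1) 92(c=1) 36(c=2) 48(c=3)]
  8. access 67: MISS. Cache: [51(c=1) 92(c=1) 67(c=1) 36(c=2) 48(c=3)]
  9. access 51: HIT, count now 2. Cache: [92(c=1) 67(c=1) 36(c=2) 51(c=2) 48(c=3)]
  10. access 36: HIT, count now 3. Cache: [92(c=1) 67(c=1) 51(c=2) 48(c=3) 36(c=3)]
  11. access 36: HIT, count now 4. Cache: [92(c=1) 67(c=1) 51(c=2) 48(c=3) 36(c=4)]
  12. access 6: MISS. Cache: [92(c=1) 67(c=1) 6(c=1) 51(c=2) 48(c=3) 36(c=4)]
  13. access 48: HIT, count now 4. Cache: [92(c=1) 67(c=1) 6(c=1) 51(c=2) 36(c=4) 48(c=4)]
  14. access 48: HIT, count now 5. Cache: [92(c=1) 67(c=1) 6(c=1) 51(c=2) 36(c=4) 48(c=5)]
  15. access 95: MISS. Cache: [92(c=1) 67(c=1) 6(c=1) 95(c=1) 51(c=2) 36(c=4) 48(c=5)]
  16. access 48: HIT, count now 6. Cache: [92(c=1) 67(c=1) 6(c=1) 95(c=1) 51(c=2) 36(c=4) 48(c=6)]
  17. access 6: HIT, count now 2. Cache: [92(c=1) 67(c=1) 95(c=1) 51(c=2) 6(c=2) 36(c=4) 48(c=6)]
  18. access 51: HIT, count now 3. Cache: [92(c=1) 67(c=1) 95(c=1) 6(c=2) 51(c=3) 36(c=4) 48(c=6)]
  19. access 95: HIT, count now 2. Cache: [92(c=1) 67(c=1) 6(c=2) 95(c=2) 51(c=3) 36(c=4) 48(c=6)]
  20. access 92: HIT, count now 2. Cache: [67(c=1) 6(c=2) 95(c=2) 92(c=2) 51(c=3) 36(c=4) 48(c=6)]
  21. access 48: HIT, count now 7. Cache: [67(c=1) 6(c=2) 95(c=2) 92(c=2) 51(c=3) 36(c=4) 48(c=7)]
  22. access 48: HIT, count now 8. Cache: [67(c=1) 6(c=2) 95(c=2) 92(c=2) 51(c=3) 36(c=4) 48(c=8)]
  23. access 92: HIT, count now 3. Cache: [67(c=1) 6(c=2) 95(c=2) 51(c=3) 92(c=3) 36(c=4) 48(c=8)]
  24. access 95: HIT, count now 3. Cache: [67(c=1) 6(c=2) 51(c=3) 92(c=3) 95(c=3) 36(c=4) 48(c=8)]
  25. access 92: HIT, count now 4. Cache: [67(c=1) 6(c=2) 51(c=3) 95(c=3) 36(c=4) 92(c=4) 48(c=8)]
  26. access 48: HIT, count now 9. Cache: [67(c=1) 6(c=2) 51(c=3) 95(c=3) 36(c=4) 92(c=4) 48(c=9)]
  27. access 95: HIT, count now 4. Cache: [67(c=1) 6(c=2) 51(c=3) 36(c=4) 92(c=4) 95(c=4) 48(c=9)]
  28. access 41: MISS. Cache: [67(c=1) 41(c=1) 6(c=2) 51(c=3) 36(c=4) 92(c=4) 95(c=4) 48(c=9)]
  29. access 6: HIT, count now 3. Cache: [67(c=1) 41(c=1) 51(c=3) 6(c=3) 36(c=4) 92(c=4) 95(c=4) 48(c=9)]
  30. access 51: HIT, count now 4. Cache: [67(c=1) 41(c=1) 6(c=3) 36(c=4) 92(c=4) 95(c=4) 51(c=4) 48(c=9)]
  31. access 67: HIT, count now 2. Cache: [41(c=1) 67(c=2) 6(c=3) 36(c=4) 92(c=4) 95(c=4) 51(c=4) 48(c=9)]
  32. access 36: HIT, count now 5. Cache: [41(c=1) 67(c=2) 6(c=3) 92(c=4) 95(c=4) 51(c=4) 36(c=5) 48(c=9)]
  33. access 97: MISS, evict 41(c=1). Cache: [97(c=1) 67(c=2) 6(c=3) 92(c=4) 95(c=4) 51(c=4) 36(c=5) 48(c=9)]
Total: 24 hits, 9 misses, 1 evictions

Answer: 97 67 6 92 95 51 36 48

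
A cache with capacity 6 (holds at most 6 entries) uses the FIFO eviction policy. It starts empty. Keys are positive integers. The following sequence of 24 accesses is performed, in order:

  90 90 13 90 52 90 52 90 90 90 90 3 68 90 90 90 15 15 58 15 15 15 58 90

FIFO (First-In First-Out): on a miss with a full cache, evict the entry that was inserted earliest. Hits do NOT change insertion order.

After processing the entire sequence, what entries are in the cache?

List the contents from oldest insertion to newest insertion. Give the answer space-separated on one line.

Answer: 52 3 68 15 58 90

Derivation:
FIFO simulation (capacity=6):
  1. access 90: MISS. Cache (old->new): [90]
  2. access 90: HIT. Cache (old->new): [90]
  3. access 13: MISS. Cache (old->new): [90 13]
  4. access 90: HIT. Cache (old->new): [90 13]
  5. access 52: MISS. Cache (old->new): [90 13 52]
  6. access 90: HIT. Cache (old->new): [90 13 52]
  7. access 52: HIT. Cache (old->new): [90 13 52]
  8. access 90: HIT. Cache (old->new): [90 13 52]
  9. access 90: HIT. Cache (old->new): [90 13 52]
  10. access 90: HIT. Cache (old->new): [90 13 52]
  11. access 90: HIT. Cache (old->new): [90 13 52]
  12. access 3: MISS. Cache (old->new): [90 13 52 3]
  13. access 68: MISS. Cache (old->new): [90 13 52 3 68]
  14. access 90: HIT. Cache (old->new): [90 13 52 3 68]
  15. access 90: HIT. Cache (old->new): [90 13 52 3 68]
  16. access 90: HIT. Cache (old->new): [90 13 52 3 68]
  17. access 15: MISS. Cache (old->new): [90 13 52 3 68 15]
  18. access 15: HIT. Cache (old->new): [90 13 52 3 68 15]
  19. access 58: MISS, evict 90. Cache (old->new): [13 52 3 68 15 58]
  20. access 15: HIT. Cache (old->new): [13 52 3 68 15 58]
  21. access 15: HIT. Cache (old->new): [13 52 3 68 15 58]
  22. access 15: HIT. Cache (old->new): [13 52 3 68 15 58]
  23. access 58: HIT. Cache (old->new): [13 52 3 68 15 58]
  24. access 90: MISS, evict 13. Cache (old->new): [52 3 68 15 58 90]
Total: 16 hits, 8 misses, 2 evictions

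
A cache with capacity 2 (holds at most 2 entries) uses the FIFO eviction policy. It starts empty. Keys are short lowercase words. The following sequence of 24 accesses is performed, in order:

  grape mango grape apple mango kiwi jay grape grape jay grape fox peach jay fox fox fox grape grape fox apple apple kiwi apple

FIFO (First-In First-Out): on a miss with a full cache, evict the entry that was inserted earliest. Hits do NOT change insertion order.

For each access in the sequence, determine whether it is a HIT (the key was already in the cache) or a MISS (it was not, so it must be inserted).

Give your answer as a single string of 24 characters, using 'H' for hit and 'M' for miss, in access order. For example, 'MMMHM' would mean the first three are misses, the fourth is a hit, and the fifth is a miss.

FIFO simulation (capacity=2):
  1. access grape: MISS. Cache (old->new): [grape]
  2. access mango: MISS. Cache (old->new): [grape mango]
  3. access grape: HIT. Cache (old->new): [grape mango]
  4. access apple: MISS, evict grape. Cache (old->new): [mango apple]
  5. access mango: HIT. Cache (old->new): [mango apple]
  6. access kiwi: MISS, evict mango. Cache (old->new): [apple kiwi]
  7. access jay: MISS, evict apple. Cache (old->new): [kiwi jay]
  8. access grape: MISS, evict kiwi. Cache (old->new): [jay grape]
  9. access grape: HIT. Cache (old->new): [jay grape]
  10. access jay: HIT. Cache (old->new): [jay grape]
  11. access grape: HIT. Cache (old->new): [jay grape]
  12. access fox: MISS, evict jay. Cache (old->new): [grape fox]
  13. access peach: MISS, evict grape. Cache (old->new): [fox peach]
  14. access jay: MISS, evict fox. Cache (old->new): [peach jay]
  15. access fox: MISS, evict peach. Cache (old->new): [jay fox]
  16. access fox: HIT. Cache (old->new): [jay fox]
  17. access fox: HIT. Cache (old->new): [jay fox]
  18. access grape: MISS, evict jay. Cache (old->new): [fox grape]
  19. access grape: HIT. Cache (old->new): [fox grape]
  20. access fox: HIT. Cache (old->new): [fox grape]
  21. access apple: MISS, evict fox. Cache (old->new): [grape apple]
  22. access apple: HIT. Cache (old->new): [grape apple]
  23. access kiwi: MISS, evict grape. Cache (old->new): [apple kiwi]
  24. access apple: HIT. Cache (old->new): [apple kiwi]
Total: 11 hits, 13 misses, 11 evictions

Answer: MMHMHMMMHHHMMMMHHMHHMHMH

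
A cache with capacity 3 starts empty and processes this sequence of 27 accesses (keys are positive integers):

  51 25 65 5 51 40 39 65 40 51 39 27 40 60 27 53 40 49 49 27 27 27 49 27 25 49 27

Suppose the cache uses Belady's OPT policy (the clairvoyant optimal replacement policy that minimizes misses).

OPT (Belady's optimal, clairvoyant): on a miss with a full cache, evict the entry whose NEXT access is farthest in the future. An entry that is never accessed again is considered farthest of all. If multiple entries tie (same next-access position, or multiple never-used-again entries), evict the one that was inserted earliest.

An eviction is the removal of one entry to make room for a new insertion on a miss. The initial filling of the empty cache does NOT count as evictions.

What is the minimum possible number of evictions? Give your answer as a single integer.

OPT (Belady) simulation (capacity=3):
  1. access 51: MISS. Cache: [51]
  2. access 25: MISS. Cache: [51 25]
  3. access 65: MISS. Cache: [51 25 65]
  4. access 5: MISS, evict 25 (next use: step 25). Cache: [51 65 5]
  5. access 51: HIT. Next use of 51: step 10. Cache: [51 65 5]
  6. access 40: MISS, evict 5 (next use: never). Cache: [51 65 40]
  7. access 39: MISS, evict 51 (next use: step 10). Cache: [65 40 39]
  8. access 65: HIT. Next use of 65: never. Cache: [65 40 39]
  9. access 40: HIT. Next use of 40: step 13. Cache: [65 40 39]
  10. access 51: MISS, evict 65 (next use: never). Cache: [40 39 51]
  11. access 39: HIT. Next use of 39: never. Cache: [40 39 51]
  12. access 27: MISS, evict 39 (next use: never). Cache: [40 51 27]
  13. access 40: HIT. Next use of 40: step 17. Cache: [40 51 27]
  14. access 60: MISS, evict 51 (next use: never). Cache: [40 27 60]
  15. access 27: HIT. Next use of 27: step 20. Cache: [40 27 60]
  16. access 53: MISS, evict 60 (next use: never). Cache: [40 27 53]
  17. access 40: HIT. Next use of 40: never. Cache: [40 27 53]
  18. access 49: MISS, evict 40 (next use: never). Cache: [27 53 49]
  19. access 49: HIT. Next use of 49: step 23. Cache: [27 53 49]
  20. access 27: HIT. Next use of 27: step 21. Cache: [27 53 49]
  21. access 27: HIT. Next use of 27: step 22. Cache: [27 53 49]
  22. access 27: HIT. Next use of 27: step 24. Cache: [27 53 49]
  23. access 49: HIT. Next use of 49: step 26. Cache: [27 53 49]
  24. access 27: HIT. Next use of 27: step 27. Cache: [27 53 49]
  25. access 25: MISS, evict 53 (next use: never). Cache: [27 49 25]
  26. access 49: HIT. Next use of 49: never. Cache: [27 49 25]
  27. access 27: HIT. Next use of 27: never. Cache: [27 49 25]
Total: 15 hits, 12 misses, 9 evictions

Answer: 9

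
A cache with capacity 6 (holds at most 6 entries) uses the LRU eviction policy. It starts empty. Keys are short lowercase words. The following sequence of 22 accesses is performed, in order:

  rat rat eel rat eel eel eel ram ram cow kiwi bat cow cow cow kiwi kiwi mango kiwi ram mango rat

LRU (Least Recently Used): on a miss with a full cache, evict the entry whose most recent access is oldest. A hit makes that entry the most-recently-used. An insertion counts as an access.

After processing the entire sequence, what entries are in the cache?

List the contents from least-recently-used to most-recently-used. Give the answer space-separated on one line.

LRU simulation (capacity=6):
  1. access rat: MISS. Cache (LRU->MRU): [rat]
  2. access rat: HIT. Cache (LRU->MRU): [rat]
  3. access eel: MISS. Cache (LRU->MRU): [rat eel]
  4. access rat: HIT. Cache (LRU->MRU): [eel rat]
  5. access eel: HIT. Cache (LRU->MRU): [rat eel]
  6. access eel: HIT. Cache (LRU->MRU): [rat eel]
  7. access eel: HIT. Cache (LRU->MRU): [rat eel]
  8. access ram: MISS. Cache (LRU->MRU): [rat eel ram]
  9. access ram: HIT. Cache (LRU->MRU): [rat eel ram]
  10. access cow: MISS. Cache (LRU->MRU): [rat eel ram cow]
  11. access kiwi: MISS. Cache (LRU->MRU): [rat eel ram cow kiwi]
  12. access bat: MISS. Cache (LRU->MRU): [rat eel ram cow kiwi bat]
  13. access cow: HIT. Cache (LRU->MRU): [rat eel ram kiwi bat cow]
  14. access cow: HIT. Cache (LRU->MRU): [rat eel ram kiwi bat cow]
  15. access cow: HIT. Cache (LRU->MRU): [rat eel ram kiwi bat cow]
  16. access kiwi: HIT. Cache (LRU->MRU): [rat eel ram bat cow kiwi]
  17. access kiwi: HIT. Cache (LRU->MRU): [rat eel ram bat cow kiwi]
  18. access mango: MISS, evict rat. Cache (LRU->MRU): [eel ram bat cow kiwi mango]
  19. access kiwi: HIT. Cache (LRU->MRU): [eel ram bat cow mango kiwi]
  20. access ram: HIT. Cache (LRU->MRU): [eel bat cow mango kiwi ram]
  21. access mango: HIT. Cache (LRU->MRU): [eel bat cow kiwi ram mango]
  22. access rat: MISS, evict eel. Cache (LRU->MRU): [bat cow kiwi ram mango rat]
Total: 14 hits, 8 misses, 2 evictions

Answer: bat cow kiwi ram mango rat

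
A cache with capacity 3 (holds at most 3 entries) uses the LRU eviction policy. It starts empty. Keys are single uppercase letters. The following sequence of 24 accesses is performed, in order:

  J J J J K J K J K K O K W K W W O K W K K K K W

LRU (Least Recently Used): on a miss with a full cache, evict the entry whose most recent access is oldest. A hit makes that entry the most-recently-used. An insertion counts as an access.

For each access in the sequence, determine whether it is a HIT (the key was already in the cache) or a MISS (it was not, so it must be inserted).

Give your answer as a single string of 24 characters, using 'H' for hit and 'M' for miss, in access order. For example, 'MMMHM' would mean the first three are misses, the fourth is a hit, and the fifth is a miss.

LRU simulation (capacity=3):
  1. access J: MISS. Cache (LRU->MRU): [J]
  2. access J: HIT. Cache (LRU->MRU): [J]
  3. access J: HIT. Cache (LRU->MRU): [J]
  4. access J: HIT. Cache (LRU->MRU): [J]
  5. access K: MISS. Cache (LRU->MRU): [J K]
  6. access J: HIT. Cache (LRU->MRU): [K J]
  7. access K: HIT. Cache (LRU->MRU): [J K]
  8. access J: HIT. Cache (LRU->MRU): [K J]
  9. access K: HIT. Cache (LRU->MRU): [J K]
  10. access K: HIT. Cache (LRU->MRU): [J K]
  11. access O: MISS. Cache (LRU->MRU): [J K O]
  12. access K: HIT. Cache (LRU->MRU): [J O K]
  13. access W: MISS, evict J. Cache (LRU->MRU): [O K W]
  14. access K: HIT. Cache (LRU->MRU): [O W K]
  15. access W: HIT. Cache (LRU->MRU): [O K W]
  16. access W: HIT. Cache (LRU->MRU): [O K W]
  17. access O: HIT. Cache (LRU->MRU): [K W O]
  18. access K: HIT. Cache (LRU->MRU): [W O K]
  19. access W: HIT. Cache (LRU->MRU): [O K W]
  20. access K: HIT. Cache (LRU->MRU): [O W K]
  21. access K: HIT. Cache (LRU->MRU): [O W K]
  22. access K: HIT. Cache (LRU->MRU): [O W K]
  23. access K: HIT. Cache (LRU->MRU): [O W K]
  24. access W: HIT. Cache (LRU->MRU): [O K W]
Total: 20 hits, 4 misses, 1 evictions

Answer: MHHHMHHHHHMHMHHHHHHHHHHH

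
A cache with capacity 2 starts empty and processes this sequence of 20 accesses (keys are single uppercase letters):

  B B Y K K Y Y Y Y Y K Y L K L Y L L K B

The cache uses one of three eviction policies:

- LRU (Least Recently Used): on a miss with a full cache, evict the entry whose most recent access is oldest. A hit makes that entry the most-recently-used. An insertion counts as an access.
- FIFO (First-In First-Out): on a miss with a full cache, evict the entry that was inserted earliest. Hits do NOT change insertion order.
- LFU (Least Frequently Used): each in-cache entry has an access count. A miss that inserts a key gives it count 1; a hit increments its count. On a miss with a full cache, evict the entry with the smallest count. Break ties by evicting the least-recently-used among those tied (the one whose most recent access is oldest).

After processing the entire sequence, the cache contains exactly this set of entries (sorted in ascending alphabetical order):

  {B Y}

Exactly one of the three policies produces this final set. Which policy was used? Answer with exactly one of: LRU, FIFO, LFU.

Simulating under each policy and comparing final sets:
  LRU: final set = {B K} -> differs
  FIFO: final set = {B K} -> differs
  LFU: final set = {B Y} -> MATCHES target
Only LFU produces the target set.

Answer: LFU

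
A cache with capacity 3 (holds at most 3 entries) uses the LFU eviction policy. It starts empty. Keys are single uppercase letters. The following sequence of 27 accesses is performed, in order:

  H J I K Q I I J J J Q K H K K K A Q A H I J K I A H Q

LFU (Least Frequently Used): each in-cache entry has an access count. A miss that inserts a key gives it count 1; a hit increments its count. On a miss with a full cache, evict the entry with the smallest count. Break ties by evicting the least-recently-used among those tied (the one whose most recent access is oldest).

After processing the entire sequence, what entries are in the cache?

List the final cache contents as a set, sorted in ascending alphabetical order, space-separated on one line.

Answer: J K Q

Derivation:
LFU simulation (capacity=3):
  1. access H: MISS. Cache: [H(c=1)]
  2. access J: MISS. Cache: [H(c=1) J(c=1)]
  3. access I: MISS. Cache: [H(c=1) J(c=1) I(c=1)]
  4. access K: MISS, evict H(c=1). Cache: [J(c=1) I(c=1) K(c=1)]
  5. access Q: MISS, evict J(c=1). Cache: [I(c=1) K(c=1) Q(c=1)]
  6. access I: HIT, count now 2. Cache: [K(c=1) Q(c=1) I(c=2)]
  7. access I: HIT, count now 3. Cache: [K(c=1) Q(c=1) I(c=3)]
  8. access J: MISS, evict K(c=1). Cache: [Q(c=1) J(c=1) I(c=3)]
  9. access J: HIT, count now 2. Cache: [Q(c=1) J(c=2) I(c=3)]
  10. access J: HIT, count now 3. Cache: [Q(c=1) I(c=3) J(c=3)]
  11. access Q: HIT, count now 2. Cache: [Q(c=2) I(c=3) J(c=3)]
  12. access K: MISS, evict Q(c=2). Cache: [K(c=1) I(c=3) J(c=3)]
  13. access H: MISS, evict K(c=1). Cache: [H(c=1) I(c=3) J(c=3)]
  14. access K: MISS, evict H(c=1). Cache: [K(c=1) I(c=3) J(c=3)]
  15. access K: HIT, count now 2. Cache: [K(c=2) I(c=3) J(c=3)]
  16. access K: HIT, count now 3. Cache: [I(c=3) J(c=3) K(c=3)]
  17. access A: MISS, evict I(c=3). Cache: [A(c=1) J(c=3) K(c=3)]
  18. access Q: MISS, evict A(c=1). Cache: [Q(c=1) J(c=3) K(c=3)]
  19. access A: MISS, evict Q(c=1). Cache: [A(c=1) J(c=3) K(c=3)]
  20. access H: MISS, evict A(c=1). Cache: [H(c=1) J(c=3) K(c=3)]
  21. access I: MISS, evict H(c=1). Cache: [I(c=1) J(c=3) K(c=3)]
  22. access J: HIT, count now 4. Cache: [I(c=1) K(c=3) J(c=4)]
  23. access K: HIT, count now 4. Cache: [I(c=1) J(c=4) K(c=4)]
  24. access I: HIT, count now 2. Cache: [I(c=2) J(c=4) K(c=4)]
  25. access A: MISS, evict I(c=2). Cache: [A(c=1) J(c=4) K(c=4)]
  26. access H: MISS, evict A(c=1). Cache: [H(c=1) J(c=4) K(c=4)]
  27. access Q: MISS, evict H(c=1). Cache: [Q(c=1) J(c=4) K(c=4)]
Total: 10 hits, 17 misses, 14 evictions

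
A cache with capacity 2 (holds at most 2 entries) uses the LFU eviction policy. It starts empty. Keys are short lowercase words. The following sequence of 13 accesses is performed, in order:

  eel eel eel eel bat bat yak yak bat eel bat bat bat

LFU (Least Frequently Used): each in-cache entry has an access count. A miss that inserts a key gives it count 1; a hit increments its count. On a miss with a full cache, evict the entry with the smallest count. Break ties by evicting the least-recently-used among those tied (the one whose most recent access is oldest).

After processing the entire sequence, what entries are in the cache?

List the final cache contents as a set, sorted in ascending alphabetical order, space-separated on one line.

Answer: bat eel

Derivation:
LFU simulation (capacity=2):
  1. access eel: MISS. Cache: [eel(c=1)]
  2. access eel: HIT, count now 2. Cache: [eel(c=2)]
  3. access eel: HIT, count now 3. Cache: [eel(c=3)]
  4. access eel: HIT, count now 4. Cache: [eel(c=4)]
  5. access bat: MISS. Cache: [bat(c=1) eel(c=4)]
  6. access bat: HIT, count now 2. Cache: [bat(c=2) eel(c=4)]
  7. access yak: MISS, evict bat(c=2). Cache: [yak(c=1) eel(c=4)]
  8. access yak: HIT, count now 2. Cache: [yak(c=2) eel(c=4)]
  9. access bat: MISS, evict yak(c=2). Cache: [bat(c=1) eel(c=4)]
  10. access eel: HIT, count now 5. Cache: [bat(c=1) eel(c=5)]
  11. access bat: HIT, count now 2. Cache: [bat(c=2) eel(c=5)]
  12. access bat: HIT, count now 3. Cache: [bat(c=3) eel(c=5)]
  13. access bat: HIT, count now 4. Cache: [bat(c=4) eel(c=5)]
Total: 9 hits, 4 misses, 2 evictions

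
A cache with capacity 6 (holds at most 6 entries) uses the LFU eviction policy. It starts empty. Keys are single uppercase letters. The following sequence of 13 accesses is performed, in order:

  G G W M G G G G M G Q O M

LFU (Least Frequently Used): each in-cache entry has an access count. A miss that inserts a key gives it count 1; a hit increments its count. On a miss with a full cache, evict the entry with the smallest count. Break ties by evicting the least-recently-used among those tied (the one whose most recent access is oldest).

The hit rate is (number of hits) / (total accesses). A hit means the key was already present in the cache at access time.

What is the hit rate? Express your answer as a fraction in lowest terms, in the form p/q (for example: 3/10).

Answer: 8/13

Derivation:
LFU simulation (capacity=6):
  1. access G: MISS. Cache: [G(c=1)]
  2. access G: HIT, count now 2. Cache: [G(c=2)]
  3. access W: MISS. Cache: [W(c=1) G(c=2)]
  4. access M: MISS. Cache: [W(c=1) M(c=1) G(c=2)]
  5. access G: HIT, count now 3. Cache: [W(c=1) M(c=1) G(c=3)]
  6. access G: HIT, count now 4. Cache: [W(c=1) M(c=1) G(c=4)]
  7. access G: HIT, count now 5. Cache: [W(c=1) M(c=1) G(c=5)]
  8. access G: HIT, count now 6. Cache: [W(c=1) M(c=1) G(c=6)]
  9. access M: HIT, count now 2. Cache: [W(c=1) M(c=2) G(c=6)]
  10. access G: HIT, count now 7. Cache: [W(c=1) M(c=2) G(c=7)]
  11. access Q: MISS. Cache: [W(c=1) Q(c=1) M(c=2) G(c=7)]
  12. access O: MISS. Cache: [W(c=1) Q(c=1) O(c=1) M(c=2) G(c=7)]
  13. access M: HIT, count now 3. Cache: [W(c=1) Q(c=1) O(c=1) M(c=3) G(c=7)]
Total: 8 hits, 5 misses, 0 evictions

Hit rate = 8/13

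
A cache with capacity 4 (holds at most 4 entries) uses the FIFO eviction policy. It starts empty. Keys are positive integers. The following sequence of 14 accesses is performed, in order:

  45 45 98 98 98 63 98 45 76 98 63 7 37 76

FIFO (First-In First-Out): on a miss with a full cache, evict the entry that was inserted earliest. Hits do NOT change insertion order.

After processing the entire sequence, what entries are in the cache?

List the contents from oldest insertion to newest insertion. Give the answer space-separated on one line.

Answer: 63 76 7 37

Derivation:
FIFO simulation (capacity=4):
  1. access 45: MISS. Cache (old->new): [45]
  2. access 45: HIT. Cache (old->new): [45]
  3. access 98: MISS. Cache (old->new): [45 98]
  4. access 98: HIT. Cache (old->new): [45 98]
  5. access 98: HIT. Cache (old->new): [45 98]
  6. access 63: MISS. Cache (old->new): [45 98 63]
  7. access 98: HIT. Cache (old->new): [45 98 63]
  8. access 45: HIT. Cache (old->new): [45 98 63]
  9. access 76: MISS. Cache (old->new): [45 98 63 76]
  10. access 98: HIT. Cache (old->new): [45 98 63 76]
  11. access 63: HIT. Cache (old->new): [45 98 63 76]
  12. access 7: MISS, evict 45. Cache (old->new): [98 63 76 7]
  13. access 37: MISS, evict 98. Cache (old->new): [63 76 7 37]
  14. access 76: HIT. Cache (old->new): [63 76 7 37]
Total: 8 hits, 6 misses, 2 evictions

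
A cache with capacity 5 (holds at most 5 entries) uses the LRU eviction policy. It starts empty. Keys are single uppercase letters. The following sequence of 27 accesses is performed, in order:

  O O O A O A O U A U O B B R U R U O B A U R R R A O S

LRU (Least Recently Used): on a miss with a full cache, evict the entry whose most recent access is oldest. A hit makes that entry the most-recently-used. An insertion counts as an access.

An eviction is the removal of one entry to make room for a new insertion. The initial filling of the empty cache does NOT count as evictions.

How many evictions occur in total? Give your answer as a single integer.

LRU simulation (capacity=5):
  1. access O: MISS. Cache (LRU->MRU): [O]
  2. access O: HIT. Cache (LRU->MRU): [O]
  3. access O: HIT. Cache (LRU->MRU): [O]
  4. access A: MISS. Cache (LRU->MRU): [O A]
  5. access O: HIT. Cache (LRU->MRU): [A O]
  6. access A: HIT. Cache (LRU->MRU): [O A]
  7. access O: HIT. Cache (LRU->MRU): [A O]
  8. access U: MISS. Cache (LRU->MRU): [A O U]
  9. access A: HIT. Cache (LRU->MRU): [O U A]
  10. access U: HIT. Cache (LRU->MRU): [O A U]
  11. access O: HIT. Cache (LRU->MRU): [A U O]
  12. access B: MISS. Cache (LRU->MRU): [A U O B]
  13. access B: HIT. Cache (LRU->MRU): [A U O B]
  14. access R: MISS. Cache (LRU->MRU): [A U O B R]
  15. access U: HIT. Cache (LRU->MRU): [A O B R U]
  16. access R: HIT. Cache (LRU->MRU): [A O B U R]
  17. access U: HIT. Cache (LRU->MRU): [A O B R U]
  18. access O: HIT. Cache (LRU->MRU): [A B R U O]
  19. access B: HIT. Cache (LRU->MRU): [A R U O B]
  20. access A: HIT. Cache (LRU->MRU): [R U O B A]
  21. access U: HIT. Cache (LRU->MRU): [R O B A U]
  22. access R: HIT. Cache (LRU->MRU): [O B A U R]
  23. access R: HIT. Cache (LRU->MRU): [O B A U R]
  24. access R: HIT. Cache (LRU->MRU): [O B A U R]
  25. access A: HIT. Cache (LRU->MRU): [O B U R A]
  26. access O: HIT. Cache (LRU->MRU): [B U R A O]
  27. access S: MISS, evict B. Cache (LRU->MRU): [U R A O S]
Total: 21 hits, 6 misses, 1 evictions

Answer: 1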